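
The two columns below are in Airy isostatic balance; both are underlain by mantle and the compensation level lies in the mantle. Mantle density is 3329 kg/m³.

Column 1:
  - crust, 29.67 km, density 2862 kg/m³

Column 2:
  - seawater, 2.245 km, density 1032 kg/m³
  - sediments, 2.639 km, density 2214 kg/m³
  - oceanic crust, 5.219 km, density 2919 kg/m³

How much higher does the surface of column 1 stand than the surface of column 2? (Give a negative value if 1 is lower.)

For any compensation level in the mantle, the mantle terms cancel and isostasy reduces to e = (Σt_1 − Σt_2) − (Σ(ρt)_1 − Σ(ρt)_2) / ρ_m.
Σt_1 = 29.67 km; Σt_2 = 10.103 km; Σ(ρt)_1 = 84915.54; Σ(ρt)_2 = 23393.847 (in km·kg/m³).
e = (29.67 − 10.103) − (84915.54 − 23393.847) / 3329 = 1.09 km.

1.09 km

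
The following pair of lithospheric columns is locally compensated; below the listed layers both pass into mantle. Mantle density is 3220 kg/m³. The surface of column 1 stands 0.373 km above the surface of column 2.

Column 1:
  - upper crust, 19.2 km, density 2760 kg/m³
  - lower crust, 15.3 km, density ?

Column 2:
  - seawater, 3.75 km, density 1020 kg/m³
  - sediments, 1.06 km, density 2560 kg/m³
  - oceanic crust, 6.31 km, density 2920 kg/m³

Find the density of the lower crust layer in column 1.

3010 kg/m³

Take the compensation level at the base of the deeper column (depth z_c below the surface of column 1) and equate Σ ρ_i t_i down to z_c; mantle fills any gap and the z_c terms cancel.
Column 1: 19.2×2760 + 15.3×ρ + (z_c − 34.5)×3220
Column 2: 0.373×0 + 3.75×1020 + 1.06×2560 + 6.31×2920 + (z_c − 0.373 − 11.12)×3220
The z_c×3220 term appears on both sides and cancels. Collect the known terms of each column as K = Σ(ρt)_known − 3220 × (depth of known layers): K_1 = 52992 − 3220×34.5 = −58098; K_2 = 24963.8 − 3220×(0.373 + 11.12) = −12043.66.
Balance: K_1 + 15.3×ρ = K_2, so ρ = (K_2 − K_1)/15.3 = 46054.3/15.3 = 3010 kg/m³.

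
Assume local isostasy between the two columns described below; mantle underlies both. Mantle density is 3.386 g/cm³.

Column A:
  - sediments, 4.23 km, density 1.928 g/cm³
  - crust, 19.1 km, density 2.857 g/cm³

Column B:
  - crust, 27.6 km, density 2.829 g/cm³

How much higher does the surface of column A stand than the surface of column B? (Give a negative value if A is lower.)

For any compensation level in the mantle, the mantle terms cancel and isostasy reduces to e = (Σt_A − Σt_B) − (Σ(ρt)_A − Σ(ρt)_B) / ρ_m.
Σt_A = 23.33 km; Σt_B = 27.6 km; Σ(ρt)_A = 62.72414; Σ(ρt)_B = 78.0804 (in km·g/cm³).
e = (23.33 − 27.6) − (62.72414 − 78.0804) / 3.386 = 0.265 km.

0.265 km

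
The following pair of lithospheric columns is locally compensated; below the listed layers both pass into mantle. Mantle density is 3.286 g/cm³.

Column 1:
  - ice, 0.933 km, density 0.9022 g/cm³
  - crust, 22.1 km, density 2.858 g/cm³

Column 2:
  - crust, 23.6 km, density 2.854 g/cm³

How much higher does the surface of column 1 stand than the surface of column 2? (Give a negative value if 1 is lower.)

For any compensation level in the mantle, the mantle terms cancel and isostasy reduces to e = (Σt_1 − Σt_2) − (Σ(ρt)_1 − Σ(ρt)_2) / ρ_m.
Σt_1 = 23.033 km; Σt_2 = 23.6 km; Σ(ρt)_1 = 64.0035526; Σ(ρt)_2 = 67.3544 (in km·g/cm³).
e = (23.033 − 23.6) − (64.0035526 − 67.3544) / 3.286 = 0.453 km.

0.453 km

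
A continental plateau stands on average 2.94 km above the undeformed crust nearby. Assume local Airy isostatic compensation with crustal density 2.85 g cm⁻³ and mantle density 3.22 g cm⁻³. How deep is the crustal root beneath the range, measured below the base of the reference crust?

22.6 km

Equating mass per unit area of the two columns: the weight of the topography is balanced by the buoyancy of the root, ρ_c h = (ρ_m − ρ_c) r.
r = h · ρ_c / (ρ_m − ρ_c) = 2.94 km × 2.85 / (3.22 − 2.85) = 22.6 km.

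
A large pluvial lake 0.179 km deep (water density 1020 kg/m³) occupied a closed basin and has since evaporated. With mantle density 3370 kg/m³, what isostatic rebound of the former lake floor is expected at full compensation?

0.0542 km

u = d ρ_w/ρ_m = 0.179 km × 1020/3370 = 0.0542 km.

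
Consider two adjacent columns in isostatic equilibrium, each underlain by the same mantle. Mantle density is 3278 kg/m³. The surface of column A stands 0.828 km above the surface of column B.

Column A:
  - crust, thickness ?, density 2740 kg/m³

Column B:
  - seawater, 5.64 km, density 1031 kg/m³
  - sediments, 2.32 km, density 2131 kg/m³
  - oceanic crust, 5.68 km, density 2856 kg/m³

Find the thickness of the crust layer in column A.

Take the compensation level at the base of the deeper column (depth z_c below the surface of column A) and equate Σ ρ_i t_i down to z_c; mantle fills any gap and the z_c terms cancel.
Column A: x×2740 + (z_c − 0 − x)×3278
Column B: 0.828×0 + 5.64×1031 + 2.32×2131 + 5.68×2856 + (z_c − 0.828 − 13.64)×3278
The z_c×3278 term appears on both sides and cancels. Collect the known terms of each column as K = Σ(ρt)_known − 3278 × (depth of known layers): K_A = 0 − 3278×0 = 0; K_B = 26980.84 − 3278×(0.828 + 13.64) = −20445.264.
Balance: K_A − x×(3278 − 2740) = K_B, so x = (K_A − K_B)/(3278 − 2740) = 20445.3/538 = 38 km.

38 km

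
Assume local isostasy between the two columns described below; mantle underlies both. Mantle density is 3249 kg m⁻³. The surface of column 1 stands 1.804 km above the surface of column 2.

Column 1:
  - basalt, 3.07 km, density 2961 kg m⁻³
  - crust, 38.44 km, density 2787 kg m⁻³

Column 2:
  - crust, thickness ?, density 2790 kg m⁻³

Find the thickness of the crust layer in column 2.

27.8 km

Take the compensation level at the base of the deeper column (depth z_c below the surface of column 1) and equate Σ ρ_i t_i down to z_c; mantle fills any gap and the z_c terms cancel.
Column 1: 3.07×2961 + 38.44×2787 + (z_c − 41.51)×3249
Column 2: 1.804×0 + x×2790 + (z_c − 1.804 − 0 − x)×3249
The z_c×3249 term appears on both sides and cancels. Collect the known terms of each column as K = Σ(ρt)_known − 3249 × (depth of known layers): K_1 = 116222.55 − 3249×41.51 = −18643.44; K_2 = 0 − 3249×(1.804 + 0) = −5861.196.
Balance: K_1 = K_2 − x×(3249 − 2790), so x = (K_2 − K_1)/(3249 − 2790) = 12782.2/459 = 27.8 km.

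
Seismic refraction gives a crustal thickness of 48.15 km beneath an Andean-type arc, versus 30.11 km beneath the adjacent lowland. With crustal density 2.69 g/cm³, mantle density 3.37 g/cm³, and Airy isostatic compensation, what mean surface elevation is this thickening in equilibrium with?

3.64 km

Excess crust Δ = 48.15 km − 30.11 km = 18.04 km, split between elevation h and root r with h + r = Δ.
Airy balance ρ_c h = (ρ_m − ρ_c) r gives r = h ρ_c/(ρ_m − ρ_c), so h (1 + ρ_c/(ρ_m − ρ_c)) = Δ, i.e. h = Δ (ρ_m − ρ_c)/ρ_m.
h = 18.04 km × 0.68/3.37 = 3.64 km.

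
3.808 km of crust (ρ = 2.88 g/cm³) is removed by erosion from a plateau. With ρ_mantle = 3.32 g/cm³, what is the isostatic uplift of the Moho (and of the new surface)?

3.3 km

Unloading: uplift u = e ρ_c/ρ_m = 3.808 km × 2.88/3.32 = 3.3 km.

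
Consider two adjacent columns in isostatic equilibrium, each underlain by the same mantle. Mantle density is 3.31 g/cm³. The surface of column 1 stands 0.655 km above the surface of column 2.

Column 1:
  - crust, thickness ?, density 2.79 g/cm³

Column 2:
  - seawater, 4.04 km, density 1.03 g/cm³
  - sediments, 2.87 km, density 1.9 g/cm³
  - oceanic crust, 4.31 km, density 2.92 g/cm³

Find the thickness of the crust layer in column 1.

Take the compensation level at the base of the deeper column (depth z_c below the surface of column 1) and equate Σ ρ_i t_i down to z_c; mantle fills any gap and the z_c terms cancel.
Column 1: x×2.79 + (z_c − 0 − x)×3.31
Column 2: 0.655×0 + 4.04×1.03 + 2.87×1.9 + 4.31×2.92 + (z_c − 0.655 − 11.22)×3.31
The z_c×3.31 term appears on both sides and cancels. Collect the known terms of each column as K = Σ(ρt)_known − 3.31 × (depth of known layers): K_1 = 0 − 3.31×0 = 0; K_2 = 22.1994 − 3.31×(0.655 + 11.22) = −17.10685.
Balance: K_1 − x×(3.31 − 2.79) = K_2, so x = (K_1 − K_2)/(3.31 − 2.79) = 17.1068/0.52 = 32.9 km.

32.9 km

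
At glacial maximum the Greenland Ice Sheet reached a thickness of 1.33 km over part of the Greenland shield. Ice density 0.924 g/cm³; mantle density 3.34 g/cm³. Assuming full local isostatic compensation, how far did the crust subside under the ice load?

Isostatic balance requires: the ice load ρ_ice t is balanced by mantle displaced below, ρ_m s.
s = t ρ_ice / ρ_m = 1.33 km × 0.924/3.34 = 0.368 km.

0.368 km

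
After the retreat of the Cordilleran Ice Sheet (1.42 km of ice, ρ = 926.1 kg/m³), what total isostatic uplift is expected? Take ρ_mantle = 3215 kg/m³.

Removing the load lets mantle flow back in; uplift u satisfies ρ_ice t = ρ_m u.
u = t ρ_ice/ρ_m = 1.42 km × 926.1/3215 = 0.409 km.

0.409 km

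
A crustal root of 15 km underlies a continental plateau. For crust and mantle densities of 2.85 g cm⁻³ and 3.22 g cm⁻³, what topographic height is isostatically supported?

By Archimedes' principle applied to the lithosphere: ρ_c h = (ρ_m − ρ_c) r.
h = r (ρ_m − ρ_c) / ρ_c = 15 km × (3.22 − 2.85) / 2.85 = 1.95 km.

1.95 km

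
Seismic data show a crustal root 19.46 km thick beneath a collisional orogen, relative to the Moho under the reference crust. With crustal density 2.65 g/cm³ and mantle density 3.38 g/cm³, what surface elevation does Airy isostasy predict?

Balancing pressure at the compensation depth: ρ_c h = (ρ_m − ρ_c) r.
h = r (ρ_m − ρ_c) / ρ_c = 19.46 km × (3.38 − 2.65) / 2.65 = 5.36 km.

5.36 km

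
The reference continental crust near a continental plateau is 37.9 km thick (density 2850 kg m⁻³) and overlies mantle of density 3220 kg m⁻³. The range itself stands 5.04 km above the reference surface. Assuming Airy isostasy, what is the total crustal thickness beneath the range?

81.8 km

Root depth r = h ρ_c / (ρ_m − ρ_c) = 5.04 km × 2850 / 370 = 38.82 km.
Total thickness = T + h + r = 37.9 km + 5.04 km + 38.82 km = 81.8 km.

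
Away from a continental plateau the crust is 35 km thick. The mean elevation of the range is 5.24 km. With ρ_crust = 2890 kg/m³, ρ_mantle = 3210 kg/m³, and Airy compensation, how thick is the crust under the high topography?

Root depth r = h ρ_c / (ρ_m − ρ_c) = 5.24 km × 2890 / 320 = 47.32 km.
Total thickness = T + h + r = 35 km + 5.24 km + 47.32 km = 87.6 km.

87.6 km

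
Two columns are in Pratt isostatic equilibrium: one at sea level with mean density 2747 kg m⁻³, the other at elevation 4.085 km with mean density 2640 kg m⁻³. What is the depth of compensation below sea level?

101 km

ρ_ref D = ρ (D + h) → D (ρ_ref − ρ) = ρ h.
D = ρ h/(ρ_ref − ρ) = 2640 × 4.085 km/(2747 − 2640) = 101 km.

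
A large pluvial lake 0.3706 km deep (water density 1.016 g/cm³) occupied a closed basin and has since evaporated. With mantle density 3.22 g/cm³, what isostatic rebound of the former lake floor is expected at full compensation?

0.117 km

u = d ρ_w/ρ_m = 0.3706 km × 1.016/3.22 = 0.117 km.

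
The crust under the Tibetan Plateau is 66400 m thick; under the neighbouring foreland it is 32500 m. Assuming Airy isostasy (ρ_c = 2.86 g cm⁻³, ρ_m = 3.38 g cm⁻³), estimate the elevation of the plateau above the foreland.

Excess crust Δ = 66400 m − 32500 m = 33900 m, split between elevation h and root r with h + r = Δ.
Airy balance ρ_c h = (ρ_m − ρ_c) r gives r = h ρ_c/(ρ_m − ρ_c), so h (1 + ρ_c/(ρ_m − ρ_c)) = Δ, i.e. h = Δ (ρ_m − ρ_c)/ρ_m.
h = 33900 m × 0.52/3.38 = 5220 m.

5220 m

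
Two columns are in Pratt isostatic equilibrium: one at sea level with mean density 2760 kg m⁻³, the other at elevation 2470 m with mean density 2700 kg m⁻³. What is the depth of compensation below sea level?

111000 m

ρ_ref D = ρ (D + h) → D (ρ_ref − ρ) = ρ h.
D = ρ h/(ρ_ref − ρ) = 2700 × 2470 m/(2760 − 2700) = 111000 m.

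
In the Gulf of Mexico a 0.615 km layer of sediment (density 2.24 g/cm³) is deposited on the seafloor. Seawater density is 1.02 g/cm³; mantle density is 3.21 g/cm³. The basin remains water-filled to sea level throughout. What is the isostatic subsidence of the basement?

0.343 km

Submarine loading: the sediment displaces seawater, and the subsidence is in turn flooded, so s (ρ_m − ρ_w) = t (ρ_sed − ρ_w).
s = 0.615 km × (2.24 − 1.02) / (3.21 − 1.02) = 0.343 km.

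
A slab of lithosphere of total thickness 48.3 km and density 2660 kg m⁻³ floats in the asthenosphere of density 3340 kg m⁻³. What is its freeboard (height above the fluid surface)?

Floating equilibrium: submerged depth d = t ρ_obj/ρ_fluid = 48.3 km × 2660/3340 = 38.47 km.
Freeboard = t − d = 48.3 km − 38.47 km = 9.83 km.

9.83 km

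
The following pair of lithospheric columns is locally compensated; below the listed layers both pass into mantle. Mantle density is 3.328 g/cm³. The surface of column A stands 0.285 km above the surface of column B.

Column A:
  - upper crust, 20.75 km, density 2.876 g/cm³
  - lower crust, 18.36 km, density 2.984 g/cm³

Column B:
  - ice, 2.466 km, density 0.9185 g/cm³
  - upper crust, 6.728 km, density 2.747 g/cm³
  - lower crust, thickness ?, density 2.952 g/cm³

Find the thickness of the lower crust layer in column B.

13 km

Take the compensation level at the base of the deeper column (depth z_c below the surface of column A) and equate Σ ρ_i t_i down to z_c; mantle fills any gap and the z_c terms cancel.
Column A: 20.75×2.876 + 18.36×2.984 + (z_c − 39.11)×3.328
Column B: 0.285×0 + 2.466×0.9185 + 6.728×2.747 + x×2.952 + (z_c − 0.285 − 9.194 − x)×3.328
The z_c×3.328 term appears on both sides and cancels. Collect the known terms of each column as K = Σ(ρt)_known − 3.328 × (depth of known layers): K_A = 114.46324 − 3.328×39.11 = −15.69484; K_B = 20.746837 − 3.328×(0.285 + 9.194) = −10.799275.
Balance: K_A = K_B − x×(3.328 − 2.952), so x = (K_B − K_A)/(3.328 − 2.952) = 4.89556/0.376 = 13 km.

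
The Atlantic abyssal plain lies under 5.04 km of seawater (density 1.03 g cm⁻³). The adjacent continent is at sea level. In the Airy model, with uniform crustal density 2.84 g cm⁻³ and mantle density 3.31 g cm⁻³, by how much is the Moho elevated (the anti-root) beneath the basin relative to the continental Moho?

Balancing pressure at the compensation depth: replacing crust with seawater at the top is compensated by replacing crust with mantle at the base: d (ρ_c − ρ_w) = a (ρ_m − ρ_c).
a = d (ρ_c − ρ_w)/(ρ_m − ρ_c) = 5.04 km × 1.81/0.47 = 19.4 km.

19.4 km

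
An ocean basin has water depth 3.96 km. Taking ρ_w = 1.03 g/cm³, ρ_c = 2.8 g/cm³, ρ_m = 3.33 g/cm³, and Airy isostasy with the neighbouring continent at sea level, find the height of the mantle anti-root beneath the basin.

By Archimedes' principle applied to the lithosphere: replacing crust with seawater at the top is compensated by replacing crust with mantle at the base: d (ρ_c − ρ_w) = a (ρ_m − ρ_c).
a = d (ρ_c − ρ_w)/(ρ_m − ρ_c) = 3.96 km × 1.77/0.53 = 13.2 km.

13.2 km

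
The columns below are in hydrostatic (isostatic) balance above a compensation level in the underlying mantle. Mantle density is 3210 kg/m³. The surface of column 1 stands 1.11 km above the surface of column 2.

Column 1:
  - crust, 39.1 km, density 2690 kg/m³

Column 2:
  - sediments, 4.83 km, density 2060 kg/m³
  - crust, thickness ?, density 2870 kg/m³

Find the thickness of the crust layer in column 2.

Take the compensation level at the base of the deeper column (depth z_c below the surface of column 1) and equate Σ ρ_i t_i down to z_c; mantle fills any gap and the z_c terms cancel.
Column 1: 39.1×2690 + (z_c − 39.1)×3210
Column 2: 1.11×0 + 4.83×2060 + x×2870 + (z_c − 1.11 − 4.83 − x)×3210
The z_c×3210 term appears on both sides and cancels. Collect the known terms of each column as K = Σ(ρt)_known − 3210 × (depth of known layers): K_1 = 105179 − 3210×39.1 = −20332; K_2 = 9949.8 − 3210×(1.11 + 4.83) = −9117.6.
Balance: K_1 = K_2 − x×(3210 − 2870), so x = (K_2 − K_1)/(3210 − 2870) = 11214.4/340 = 33 km.

33 km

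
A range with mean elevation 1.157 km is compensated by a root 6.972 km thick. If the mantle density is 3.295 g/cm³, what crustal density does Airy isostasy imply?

2.83 g/cm³

ρ_c h = (ρ_m − ρ_c) r → ρ_c (h + r) = ρ_m r → ρ_c = ρ_m r / (h + r).
ρ_c = 3.295 × 6.972 km / (1.157 km + 6.972 km) = 2.83 g/cm³.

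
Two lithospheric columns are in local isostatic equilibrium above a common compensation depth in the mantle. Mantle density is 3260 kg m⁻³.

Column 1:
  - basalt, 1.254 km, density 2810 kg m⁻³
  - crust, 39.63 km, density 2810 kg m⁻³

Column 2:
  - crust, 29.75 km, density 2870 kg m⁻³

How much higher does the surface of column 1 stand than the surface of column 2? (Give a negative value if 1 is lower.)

For any compensation level in the mantle, the mantle terms cancel and isostasy reduces to e = (Σt_1 − Σt_2) − (Σ(ρt)_1 − Σ(ρt)_2) / ρ_m.
Σt_1 = 40.884 km; Σt_2 = 29.75 km; Σ(ρt)_1 = 114884.04; Σ(ρt)_2 = 85382.5 (in km·kg m⁻³).
e = (40.884 − 29.75) − (114884.04 − 85382.5) / 3260 = 2.08 km.

2.08 km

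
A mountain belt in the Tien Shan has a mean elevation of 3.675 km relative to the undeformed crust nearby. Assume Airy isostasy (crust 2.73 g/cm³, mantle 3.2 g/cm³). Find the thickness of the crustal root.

21.3 km

By Archimedes' principle applied to the lithosphere: the weight of the topography is balanced by the buoyancy of the root, ρ_c h = (ρ_m − ρ_c) r.
r = h · ρ_c / (ρ_m − ρ_c) = 3.675 km × 2.73 / (3.2 − 2.73) = 21.3 km.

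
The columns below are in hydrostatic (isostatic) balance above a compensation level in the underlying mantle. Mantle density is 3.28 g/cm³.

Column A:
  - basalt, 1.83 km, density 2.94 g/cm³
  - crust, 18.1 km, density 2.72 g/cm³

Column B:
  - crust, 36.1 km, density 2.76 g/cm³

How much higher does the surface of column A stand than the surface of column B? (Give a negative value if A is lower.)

−2.44 km

For any compensation level in the mantle, the mantle terms cancel and isostasy reduces to e = (Σt_A − Σt_B) − (Σ(ρt)_A − Σ(ρt)_B) / ρ_m.
Σt_A = 19.93 km; Σt_B = 36.1 km; Σ(ρt)_A = 54.6122; Σ(ρt)_B = 99.636 (in km·g/cm³).
e = (19.93 − 36.1) − (54.6122 − 99.636) / 3.28 = −2.44 km.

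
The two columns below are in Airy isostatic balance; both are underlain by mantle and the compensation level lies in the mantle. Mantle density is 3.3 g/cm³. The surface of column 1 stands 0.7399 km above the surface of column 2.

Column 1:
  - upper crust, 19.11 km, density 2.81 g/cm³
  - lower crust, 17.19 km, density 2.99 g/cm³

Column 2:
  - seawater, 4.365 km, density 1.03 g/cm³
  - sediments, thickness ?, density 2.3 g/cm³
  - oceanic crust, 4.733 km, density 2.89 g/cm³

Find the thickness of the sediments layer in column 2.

Take the compensation level at the base of the deeper column (depth z_c below the surface of column 1) and equate Σ ρ_i t_i down to z_c; mantle fills any gap and the z_c terms cancel.
Column 1: 19.11×2.81 + 17.19×2.99 + (z_c − 36.3)×3.3
Column 2: 0.7399×0 + 4.365×1.03 + x×2.3 + 4.733×2.89 + (z_c − 0.7399 − 9.098 − x)×3.3
The z_c×3.3 term appears on both sides and cancels. Collect the known terms of each column as K = Σ(ρt)_known − 3.3 × (depth of known layers): K_1 = 105.0972 − 3.3×36.3 = −14.6928; K_2 = 18.17432 − 3.3×(0.7399 + 9.098) = −14.29075.
Balance: K_1 = K_2 − x×(3.3 − 2.3), so x = (K_2 − K_1)/(3.3 − 2.3) = 0.40205/1 = 0.402 km.

0.402 km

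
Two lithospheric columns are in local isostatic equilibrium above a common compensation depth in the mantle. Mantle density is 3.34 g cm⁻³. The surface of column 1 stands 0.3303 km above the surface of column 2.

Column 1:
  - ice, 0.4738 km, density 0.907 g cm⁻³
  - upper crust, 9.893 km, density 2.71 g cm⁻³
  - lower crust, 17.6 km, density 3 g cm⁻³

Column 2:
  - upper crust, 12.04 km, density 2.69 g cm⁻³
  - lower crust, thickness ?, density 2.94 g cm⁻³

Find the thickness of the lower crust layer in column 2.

11.1 km

Take the compensation level at the base of the deeper column (depth z_c below the surface of column 1) and equate Σ ρ_i t_i down to z_c; mantle fills any gap and the z_c terms cancel.
Column 1: 0.4738×0.907 + 9.893×2.71 + 17.6×3 + (z_c − 27.9668)×3.34
Column 2: 0.3303×0 + 12.04×2.69 + x×2.94 + (z_c − 0.3303 − 12.04 − x)×3.34
The z_c×3.34 term appears on both sides and cancels. Collect the known terms of each column as K = Σ(ρt)_known − 3.34 × (depth of known layers): K_1 = 80.0397666 − 3.34×27.9668 = −13.3693454; K_2 = 32.3876 − 3.34×(0.3303 + 12.04) = −8.929202.
Balance: K_1 = K_2 − x×(3.34 − 2.94), so x = (K_2 − K_1)/(3.34 − 2.94) = 4.44014/0.4 = 11.1 km.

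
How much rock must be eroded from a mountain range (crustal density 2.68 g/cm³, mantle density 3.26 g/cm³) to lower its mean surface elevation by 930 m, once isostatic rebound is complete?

5230 m

Net drop Δ = e − u = e − e ρ_c/ρ_m = e (ρ_m − ρ_c)/ρ_m.
e = Δ ρ_m/(ρ_m − ρ_c) = 930 m × 3.26/0.58 = 5230 m.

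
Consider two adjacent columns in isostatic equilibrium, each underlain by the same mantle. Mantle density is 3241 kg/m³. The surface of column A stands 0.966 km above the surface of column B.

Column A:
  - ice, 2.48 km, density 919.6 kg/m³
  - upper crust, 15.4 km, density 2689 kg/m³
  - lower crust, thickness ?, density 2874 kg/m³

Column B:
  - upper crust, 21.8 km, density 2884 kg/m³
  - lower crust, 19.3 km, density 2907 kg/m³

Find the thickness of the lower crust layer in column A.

Take the compensation level at the base of the deeper column (depth z_c below the surface of column A) and equate Σ ρ_i t_i down to z_c; mantle fills any gap and the z_c terms cancel.
Column A: 2.48×919.6 + 15.4×2689 + x×2874 + (z_c − 17.88 − x)×3241
Column B: 0.966×0 + 21.8×2884 + 19.3×2907 + (z_c − 0.966 − 41.1)×3241
The z_c×3241 term appears on both sides and cancels. Collect the known terms of each column as K = Σ(ρt)_known − 3241 × (depth of known layers): K_A = 43691.208 − 3241×17.88 = −14257.872; K_B = 118976.3 − 3241×(0.966 + 41.1) = −17359.606.
Balance: K_A − x×(3241 − 2874) = K_B, so x = (K_A − K_B)/(3241 − 2874) = 3101.73/367 = 8.45 km.

8.45 km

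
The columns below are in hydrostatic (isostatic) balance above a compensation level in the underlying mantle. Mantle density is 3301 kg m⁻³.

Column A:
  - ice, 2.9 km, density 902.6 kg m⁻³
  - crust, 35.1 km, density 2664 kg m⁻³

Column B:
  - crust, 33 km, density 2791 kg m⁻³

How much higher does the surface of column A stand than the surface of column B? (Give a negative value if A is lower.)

For any compensation level in the mantle, the mantle terms cancel and isostasy reduces to e = (Σt_A − Σt_B) − (Σ(ρt)_A − Σ(ρt)_B) / ρ_m.
Σt_A = 38 km; Σt_B = 33 km; Σ(ρt)_A = 96123.94; Σ(ρt)_B = 92103 (in km·kg m⁻³).
e = (38 − 33) − (96123.94 − 92103) / 3301 = 3.78 km.

3.78 km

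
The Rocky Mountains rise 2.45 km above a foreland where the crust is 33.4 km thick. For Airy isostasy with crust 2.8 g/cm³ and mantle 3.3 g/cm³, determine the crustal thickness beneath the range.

49.6 km

Root depth r = h ρ_c / (ρ_m − ρ_c) = 2.45 km × 2.8 / 0.5 = 13.72 km.
Total thickness = T + h + r = 33.4 km + 2.45 km + 13.72 km = 49.6 km.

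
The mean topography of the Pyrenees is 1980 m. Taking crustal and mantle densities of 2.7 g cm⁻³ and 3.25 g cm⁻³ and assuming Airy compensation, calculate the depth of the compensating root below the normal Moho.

In Airy isostatic equilibrium: the weight of the topography is balanced by the buoyancy of the root, ρ_c h = (ρ_m − ρ_c) r.
r = h · ρ_c / (ρ_m − ρ_c) = 1980 m × 2.7 / (3.25 − 2.7) = 9720 m.

9720 m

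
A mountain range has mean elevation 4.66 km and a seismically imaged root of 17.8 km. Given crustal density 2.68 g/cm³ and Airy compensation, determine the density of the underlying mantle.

3.38 g/cm³

Airy balance: ρ_c h = (ρ_m − ρ_c) r → ρ_m = ρ_c (1 + h/r).
ρ_m = 2.68 × (1 + 4.66 km/17.8 km) = 3.38 g/cm³.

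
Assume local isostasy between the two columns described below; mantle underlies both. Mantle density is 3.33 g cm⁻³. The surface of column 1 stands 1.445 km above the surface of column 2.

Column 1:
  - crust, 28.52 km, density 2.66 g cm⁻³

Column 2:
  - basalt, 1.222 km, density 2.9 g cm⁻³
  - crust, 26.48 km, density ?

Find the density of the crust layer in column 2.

Take the compensation level at the base of the deeper column (depth z_c below the surface of column 1) and equate Σ ρ_i t_i down to z_c; mantle fills any gap and the z_c terms cancel.
Column 1: 28.52×2.66 + (z_c − 28.52)×3.33
Column 2: 1.445×0 + 1.222×2.9 + 26.48×ρ + (z_c − 1.445 − 27.702)×3.33
The z_c×3.33 term appears on both sides and cancels. Collect the known terms of each column as K = Σ(ρt)_known − 3.33 × (depth of known layers): K_1 = 75.8632 − 3.33×28.52 = −19.1084; K_2 = 3.5438 − 3.33×(1.445 + 27.702) = −93.51571.
Balance: K_1 = K_2 + 26.48×ρ, so ρ = (K_1 − K_2)/26.48 = 74.4073/26.48 = 2.81 g cm⁻³.

2.81 g cm⁻³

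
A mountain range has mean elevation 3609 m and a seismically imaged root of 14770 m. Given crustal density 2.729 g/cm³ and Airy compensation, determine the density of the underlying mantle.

Airy balance: ρ_c h = (ρ_m − ρ_c) r → ρ_m = ρ_c (1 + h/r).
ρ_m = 2.729 × (1 + 3609 m/14770 m) = 3.4 g/cm³.

3.4 g/cm³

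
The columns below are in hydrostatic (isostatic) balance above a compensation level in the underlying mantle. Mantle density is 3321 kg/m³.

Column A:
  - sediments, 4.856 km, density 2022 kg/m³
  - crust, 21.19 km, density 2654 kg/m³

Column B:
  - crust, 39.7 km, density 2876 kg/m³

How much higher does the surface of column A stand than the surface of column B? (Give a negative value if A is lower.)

For any compensation level in the mantle, the mantle terms cancel and isostasy reduces to e = (Σt_A − Σt_B) − (Σ(ρt)_A − Σ(ρt)_B) / ρ_m.
Σt_A = 26.046 km; Σt_B = 39.7 km; Σ(ρt)_A = 66057.092; Σ(ρt)_B = 114177.2 (in km·kg/m³).
e = (26.046 − 39.7) − (66057.092 − 114177.2) / 3321 = 0.836 km.

0.836 km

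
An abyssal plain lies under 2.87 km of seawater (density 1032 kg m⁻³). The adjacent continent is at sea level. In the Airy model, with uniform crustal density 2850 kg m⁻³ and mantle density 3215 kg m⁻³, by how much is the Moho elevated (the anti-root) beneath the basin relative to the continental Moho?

By Archimedes' principle applied to the lithosphere: replacing crust with seawater at the top is compensated by replacing crust with mantle at the base: d (ρ_c − ρ_w) = a (ρ_m − ρ_c).
a = d (ρ_c − ρ_w)/(ρ_m − ρ_c) = 2.87 km × 1818/365 = 14.3 km.

14.3 km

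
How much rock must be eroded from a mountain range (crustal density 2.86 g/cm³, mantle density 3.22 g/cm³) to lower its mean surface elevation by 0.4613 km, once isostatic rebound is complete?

4.13 km

Net drop Δ = e − u = e − e ρ_c/ρ_m = e (ρ_m − ρ_c)/ρ_m.
e = Δ ρ_m/(ρ_m − ρ_c) = 0.4613 km × 3.22/0.36 = 4.13 km.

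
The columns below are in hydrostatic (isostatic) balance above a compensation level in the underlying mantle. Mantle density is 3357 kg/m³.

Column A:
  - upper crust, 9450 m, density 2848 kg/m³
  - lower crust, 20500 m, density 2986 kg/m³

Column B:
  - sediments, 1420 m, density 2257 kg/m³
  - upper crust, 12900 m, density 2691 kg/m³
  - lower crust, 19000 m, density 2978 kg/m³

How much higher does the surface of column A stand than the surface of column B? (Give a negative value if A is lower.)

−1470 m

For any compensation level in the mantle, the mantle terms cancel and isostasy reduces to e = (Σt_A − Σt_B) − (Σ(ρt)_A − Σ(ρt)_B) / ρ_m.
Σt_A = 29950 m; Σt_B = 33320 m; Σ(ρt)_A = 88126600; Σ(ρt)_B = 94500840 (in m·kg/m³).
e = (29950 − 33320) − (88126600 − 94500840) / 3357 = −1470 m.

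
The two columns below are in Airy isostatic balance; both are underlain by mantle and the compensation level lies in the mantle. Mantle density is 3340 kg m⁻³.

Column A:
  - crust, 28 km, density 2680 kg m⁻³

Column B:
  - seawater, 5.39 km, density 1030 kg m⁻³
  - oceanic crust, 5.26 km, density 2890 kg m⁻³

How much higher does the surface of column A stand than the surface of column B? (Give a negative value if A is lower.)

For any compensation level in the mantle, the mantle terms cancel and isostasy reduces to e = (Σt_A − Σt_B) − (Σ(ρt)_A − Σ(ρt)_B) / ρ_m.
Σt_A = 28 km; Σt_B = 10.65 km; Σ(ρt)_A = 75040; Σ(ρt)_B = 20753.1 (in km·kg m⁻³).
e = (28 − 10.65) − (75040 − 20753.1) / 3340 = 1.1 km.

1.1 km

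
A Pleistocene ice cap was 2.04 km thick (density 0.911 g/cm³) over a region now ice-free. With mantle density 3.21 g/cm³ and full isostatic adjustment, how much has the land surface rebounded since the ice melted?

0.579 km

Removing the load lets mantle flow back in; uplift u satisfies ρ_ice t = ρ_m u.
u = t ρ_ice/ρ_m = 2.04 km × 0.911/3.21 = 0.579 km.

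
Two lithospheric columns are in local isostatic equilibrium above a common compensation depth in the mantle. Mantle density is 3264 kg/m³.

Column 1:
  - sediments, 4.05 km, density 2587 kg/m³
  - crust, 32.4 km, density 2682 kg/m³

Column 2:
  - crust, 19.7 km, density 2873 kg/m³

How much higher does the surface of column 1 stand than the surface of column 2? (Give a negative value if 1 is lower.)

4.26 km

For any compensation level in the mantle, the mantle terms cancel and isostasy reduces to e = (Σt_1 − Σt_2) − (Σ(ρt)_1 − Σ(ρt)_2) / ρ_m.
Σt_1 = 36.45 km; Σt_2 = 19.7 km; Σ(ρt)_1 = 97374.15; Σ(ρt)_2 = 56598.1 (in km·kg/m³).
e = (36.45 − 19.7) − (97374.15 − 56598.1) / 3264 = 4.26 km.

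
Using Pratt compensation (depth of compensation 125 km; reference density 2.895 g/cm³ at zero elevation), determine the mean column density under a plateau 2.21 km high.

2.84 g/cm³

Pratt balance: ρ_ref D = ρ (D + h).
ρ = ρ_ref D/(D + h) = 2.895 × 125 km/(125 km + 2.21 km) = 2.84 g/cm³.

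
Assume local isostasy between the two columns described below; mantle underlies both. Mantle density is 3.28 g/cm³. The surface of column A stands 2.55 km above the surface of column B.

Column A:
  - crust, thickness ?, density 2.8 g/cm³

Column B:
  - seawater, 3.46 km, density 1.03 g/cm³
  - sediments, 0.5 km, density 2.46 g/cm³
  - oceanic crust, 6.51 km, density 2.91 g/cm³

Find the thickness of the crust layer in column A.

39.5 km

Take the compensation level at the base of the deeper column (depth z_c below the surface of column A) and equate Σ ρ_i t_i down to z_c; mantle fills any gap and the z_c terms cancel.
Column A: x×2.8 + (z_c − 0 − x)×3.28
Column B: 2.55×0 + 3.46×1.03 + 0.5×2.46 + 6.51×2.91 + (z_c − 2.55 − 10.47)×3.28
The z_c×3.28 term appears on both sides and cancels. Collect the known terms of each column as K = Σ(ρt)_known − 3.28 × (depth of known layers): K_A = 0 − 3.28×0 = 0; K_B = 23.7379 − 3.28×(2.55 + 10.47) = −18.9677.
Balance: K_A − x×(3.28 − 2.8) = K_B, so x = (K_A − K_B)/(3.28 − 2.8) = 18.9677/0.48 = 39.5 km.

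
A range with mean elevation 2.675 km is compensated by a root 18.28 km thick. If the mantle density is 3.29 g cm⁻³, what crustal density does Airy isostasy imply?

ρ_c h = (ρ_m − ρ_c) r → ρ_c (h + r) = ρ_m r → ρ_c = ρ_m r / (h + r).
ρ_c = 3.29 × 18.28 km / (2.675 km + 18.28 km) = 2.87 g cm⁻³.

2.87 g cm⁻³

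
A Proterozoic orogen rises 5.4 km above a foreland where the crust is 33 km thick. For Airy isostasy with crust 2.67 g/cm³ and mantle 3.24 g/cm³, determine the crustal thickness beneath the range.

63.7 km

Root depth r = h ρ_c / (ρ_m − ρ_c) = 5.4 km × 2.67 / 0.57 = 25.29 km.
Total thickness = T + h + r = 33 km + 5.4 km + 25.29 km = 63.7 km.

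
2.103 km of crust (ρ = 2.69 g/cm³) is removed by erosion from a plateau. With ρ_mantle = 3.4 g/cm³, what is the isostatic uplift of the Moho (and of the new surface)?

Unloading: uplift u = e ρ_c/ρ_m = 2.103 km × 2.69/3.4 = 1.66 km.

1.66 km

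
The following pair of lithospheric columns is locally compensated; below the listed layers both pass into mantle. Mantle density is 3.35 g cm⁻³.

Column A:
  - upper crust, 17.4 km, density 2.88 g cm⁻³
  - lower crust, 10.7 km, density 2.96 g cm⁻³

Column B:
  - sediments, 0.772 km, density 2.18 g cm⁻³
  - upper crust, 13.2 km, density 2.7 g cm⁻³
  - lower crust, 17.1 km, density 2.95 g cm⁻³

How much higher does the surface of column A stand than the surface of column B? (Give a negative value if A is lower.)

For any compensation level in the mantle, the mantle terms cancel and isostasy reduces to e = (Σt_A − Σt_B) − (Σ(ρt)_A − Σ(ρt)_B) / ρ_m.
Σt_A = 28.1 km; Σt_B = 31.072 km; Σ(ρt)_A = 81.784; Σ(ρt)_B = 87.76796 (in km·g cm⁻³).
e = (28.1 − 31.072) − (81.784 − 87.76796) / 3.35 = −1.19 km.

−1.19 km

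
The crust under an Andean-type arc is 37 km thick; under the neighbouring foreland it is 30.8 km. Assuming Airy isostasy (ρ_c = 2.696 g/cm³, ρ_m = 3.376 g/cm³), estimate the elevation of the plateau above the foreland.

1.25 km

Excess crust Δ = 37 km − 30.8 km = 6.2 km, split between elevation h and root r with h + r = Δ.
Airy balance ρ_c h = (ρ_m − ρ_c) r gives r = h ρ_c/(ρ_m − ρ_c), so h (1 + ρ_c/(ρ_m − ρ_c)) = Δ, i.e. h = Δ (ρ_m − ρ_c)/ρ_m.
h = 6.2 km × 0.68/3.376 = 1.25 km.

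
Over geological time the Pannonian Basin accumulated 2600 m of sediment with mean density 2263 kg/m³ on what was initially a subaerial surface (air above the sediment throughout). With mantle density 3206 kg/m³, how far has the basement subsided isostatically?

Subaerial load: s = t ρ_sed / ρ_m = 2600 m × 2263/3206 = 1840 m.

1840 m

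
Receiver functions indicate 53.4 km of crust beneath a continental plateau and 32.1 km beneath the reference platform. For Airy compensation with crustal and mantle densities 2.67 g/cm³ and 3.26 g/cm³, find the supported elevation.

Excess crust Δ = 53.4 km − 32.1 km = 21.3 km, split between elevation h and root r with h + r = Δ.
Airy balance ρ_c h = (ρ_m − ρ_c) r gives r = h ρ_c/(ρ_m − ρ_c), so h (1 + ρ_c/(ρ_m − ρ_c)) = Δ, i.e. h = Δ (ρ_m − ρ_c)/ρ_m.
h = 21.3 km × 0.59/3.26 = 3.85 km.

3.85 km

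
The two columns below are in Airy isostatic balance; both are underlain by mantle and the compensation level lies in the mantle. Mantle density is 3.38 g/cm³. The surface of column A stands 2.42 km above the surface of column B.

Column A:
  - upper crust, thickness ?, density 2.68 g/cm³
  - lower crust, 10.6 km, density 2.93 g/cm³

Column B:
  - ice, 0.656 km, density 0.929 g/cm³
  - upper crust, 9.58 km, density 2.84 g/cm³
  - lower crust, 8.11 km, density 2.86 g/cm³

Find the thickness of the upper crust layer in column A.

20.6 km

Take the compensation level at the base of the deeper column (depth z_c below the surface of column A) and equate Σ ρ_i t_i down to z_c; mantle fills any gap and the z_c terms cancel.
Column A: x×2.68 + 10.6×2.93 + (z_c − 10.6 − x)×3.38
Column B: 2.42×0 + 0.656×0.929 + 9.58×2.84 + 8.11×2.86 + (z_c − 2.42 − 18.346)×3.38
The z_c×3.38 term appears on both sides and cancels. Collect the known terms of each column as K = Σ(ρt)_known − 3.38 × (depth of known layers): K_A = 31.058 − 3.38×10.6 = −4.77; K_B = 51.011224 − 3.38×(2.42 + 18.346) = −19.177856.
Balance: K_A − x×(3.38 − 2.68) = K_B, so x = (K_A − K_B)/(3.38 − 2.68) = 14.4079/0.7 = 20.6 km.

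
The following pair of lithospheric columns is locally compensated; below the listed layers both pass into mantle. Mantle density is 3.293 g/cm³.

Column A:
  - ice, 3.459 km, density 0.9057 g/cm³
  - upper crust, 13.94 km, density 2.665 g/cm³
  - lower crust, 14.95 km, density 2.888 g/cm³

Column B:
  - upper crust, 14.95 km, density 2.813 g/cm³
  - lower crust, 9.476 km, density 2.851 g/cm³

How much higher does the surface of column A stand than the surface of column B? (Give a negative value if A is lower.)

For any compensation level in the mantle, the mantle terms cancel and isostasy reduces to e = (Σt_A − Σt_B) − (Σ(ρt)_A − Σ(ρt)_B) / ρ_m.
Σt_A = 32.349 km; Σt_B = 24.426 km; Σ(ρt)_A = 83.4585163; Σ(ρt)_B = 69.070426 (in km·g/cm³).
e = (32.349 − 24.426) − (83.4585163 − 69.070426) / 3.293 = 3.55 km.

3.55 km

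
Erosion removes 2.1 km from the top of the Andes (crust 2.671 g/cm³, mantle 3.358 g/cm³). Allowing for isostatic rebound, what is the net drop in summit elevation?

Rebound u = e ρ_c/ρ_m = 2.1 km × 2.671/3.358 = 1.67 km.
Net surface drop = e − u = 2.1 km − 1.67 km = e (ρ_m − ρ_c)/ρ_m = 0.43 km.

0.43 km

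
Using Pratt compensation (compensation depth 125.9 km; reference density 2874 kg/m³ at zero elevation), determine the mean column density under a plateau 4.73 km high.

Pratt balance: ρ_ref D = ρ (D + h).
ρ = ρ_ref D/(D + h) = 2874 × 125.9 km/(125.9 km + 4.73 km) = 2770 kg/m³.

2770 kg/m³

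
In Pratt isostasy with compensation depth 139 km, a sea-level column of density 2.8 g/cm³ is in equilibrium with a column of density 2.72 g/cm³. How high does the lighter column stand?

4.09 km

ρ_ref D = ρ (D + h) → h = D (ρ_ref − ρ)/ρ.
h = 139 km × (2.8 − 2.72)/2.72 = 4.09 km.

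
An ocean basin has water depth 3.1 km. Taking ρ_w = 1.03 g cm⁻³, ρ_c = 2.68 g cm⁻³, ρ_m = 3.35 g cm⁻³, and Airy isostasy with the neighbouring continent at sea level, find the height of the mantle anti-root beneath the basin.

7.63 km

For local isostatic compensation: replacing crust with seawater at the top is compensated by replacing crust with mantle at the base: d (ρ_c − ρ_w) = a (ρ_m − ρ_c).
a = d (ρ_c − ρ_w)/(ρ_m − ρ_c) = 3.1 km × 1.65/0.67 = 7.63 km.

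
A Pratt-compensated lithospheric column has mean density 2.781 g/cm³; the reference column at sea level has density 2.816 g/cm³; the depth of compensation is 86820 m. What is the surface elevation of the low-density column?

ρ_ref D = ρ (D + h) → h = D (ρ_ref − ρ)/ρ.
h = 86820 m × (2.816 − 2.781)/2.781 = 1090 m.

1090 m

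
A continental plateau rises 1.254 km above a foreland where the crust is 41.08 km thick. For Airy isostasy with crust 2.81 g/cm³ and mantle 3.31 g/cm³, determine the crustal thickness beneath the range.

Root depth r = h ρ_c / (ρ_m − ρ_c) = 1.254 km × 2.81 / 0.5 = 7.047 km.
Total thickness = T + h + r = 41.08 km + 1.254 km + 7.047 km = 49.4 km.

49.4 km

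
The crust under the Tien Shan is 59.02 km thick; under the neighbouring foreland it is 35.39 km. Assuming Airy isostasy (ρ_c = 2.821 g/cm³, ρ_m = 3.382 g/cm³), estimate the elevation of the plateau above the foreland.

Excess crust Δ = 59.02 km − 35.39 km = 23.63 km, split between elevation h and root r with h + r = Δ.
Airy balance ρ_c h = (ρ_m − ρ_c) r gives r = h ρ_c/(ρ_m − ρ_c), so h (1 + ρ_c/(ρ_m − ρ_c)) = Δ, i.e. h = Δ (ρ_m − ρ_c)/ρ_m.
h = 23.63 km × 0.561/3.382 = 3.92 km.

3.92 km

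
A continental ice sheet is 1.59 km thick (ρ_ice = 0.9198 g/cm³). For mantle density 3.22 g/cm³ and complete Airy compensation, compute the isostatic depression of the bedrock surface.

0.454 km

Equating mass per unit area of the two columns: the ice load ρ_ice t is balanced by mantle displaced below, ρ_m s.
s = t ρ_ice / ρ_m = 1.59 km × 0.9198/3.22 = 0.454 km.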